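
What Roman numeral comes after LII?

LII = 52; next is 53

LIII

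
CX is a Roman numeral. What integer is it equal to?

CX: C=100, X=10
100 + 10 = 110

110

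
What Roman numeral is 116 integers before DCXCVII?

DCXCVII = 697
697 - 116 = 581

DLXXXI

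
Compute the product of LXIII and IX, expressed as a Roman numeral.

LXIII = 63
IX = 9
63 × 9 = 567

DLXVII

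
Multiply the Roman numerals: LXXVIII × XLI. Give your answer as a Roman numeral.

LXXVIII = 78
XLI = 41
78 × 41 = 3198

MMMCXCVIII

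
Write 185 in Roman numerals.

Convert 185 to Roman numerals:
  185 contains 1×100 (C)
  85 contains 1×50 (L)
  35 contains 3×10 (XXX)
  5 contains 1×5 (V)

CLXXXV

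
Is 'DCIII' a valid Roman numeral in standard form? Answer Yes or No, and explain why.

'DCIII': Check the rules: uses only the symbols I, V, X, L, C, D, M; no symbol is repeated more than three times in a row; V, L and D each appear at most once; no smaller symbol precedes a larger one (values never increase from left to right). Value: D (500) + C (100) + I (1) + I (1) + I (1) = 603. So it is a valid standard Roman numeral.

Yes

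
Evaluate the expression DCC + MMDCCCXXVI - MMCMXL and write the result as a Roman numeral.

DCC = 700, MMDCCCXXVI = 2826, MMCMXL = 2940
700 + 2826 = 3526
3526 - 2940 = 586

DLXXXVI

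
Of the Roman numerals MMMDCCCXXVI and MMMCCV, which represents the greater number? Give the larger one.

MMMDCCCXXVI = 3826
MMMCCV = 3205
3826 is larger

MMMDCCCXXVI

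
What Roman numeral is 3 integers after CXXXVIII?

CXXXVIII = 138
138 + 3 = 141

CXLI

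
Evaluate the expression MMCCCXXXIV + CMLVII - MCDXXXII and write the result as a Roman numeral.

MMCCCXXXIV = 2334, CMLVII = 957, MCDXXXII = 1432
2334 + 957 = 3291
3291 - 1432 = 1859

MDCCCLIX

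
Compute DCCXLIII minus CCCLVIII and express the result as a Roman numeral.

DCCXLIII = 743
CCCLVIII = 358
743 - 358 = 385

CCCLXXXV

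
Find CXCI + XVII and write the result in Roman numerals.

CXCI = 191
XVII = 17
191 + 17 = 208

CCVIII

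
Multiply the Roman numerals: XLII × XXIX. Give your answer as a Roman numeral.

XLII = 42
XXIX = 29
42 × 29 = 1218

MCCXVIII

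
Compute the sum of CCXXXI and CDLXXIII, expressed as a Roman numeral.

CCXXXI = 231
CDLXXIII = 473
231 + 473 = 704

DCCIV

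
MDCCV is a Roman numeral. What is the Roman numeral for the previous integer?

MDCCV = 1705, so the previous integer is 1705 - 1 = 1704

MDCCIV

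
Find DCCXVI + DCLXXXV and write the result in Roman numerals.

DCCXVI = 716
DCLXXXV = 685
716 + 685 = 1401

MCDI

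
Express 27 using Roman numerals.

Convert 27 to Roman numerals:
  27 contains 2×10 (XX)
  7 contains 1×5 (V)
  2 contains 2×1 (II)

XXVII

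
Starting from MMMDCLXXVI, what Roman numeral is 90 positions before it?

MMMDCLXXVI = 3676
3676 - 90 = 3586

MMMDLXXXVI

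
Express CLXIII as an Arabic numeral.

CLXIII: C=100, L=50, X=10, I=1, I=1, I=1
100 + 50 + 10 + 1 + 1 + 1 = 163

163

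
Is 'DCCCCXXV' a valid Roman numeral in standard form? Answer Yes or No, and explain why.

'DCCCCXXV': More than 3 consecutive C's

No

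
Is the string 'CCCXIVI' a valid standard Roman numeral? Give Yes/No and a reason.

'CCCXIVI': I cannot come right after the subtractive pair IV: once I is subtracted in IV, the next symbol must be smaller than I

No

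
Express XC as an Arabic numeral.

XC: XC=90

90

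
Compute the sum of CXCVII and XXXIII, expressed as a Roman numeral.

CXCVII = 197
XXXIII = 33
197 + 33 = 230

CCXXX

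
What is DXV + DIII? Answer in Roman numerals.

DXV = 515
DIII = 503
515 + 503 = 1018

MXVIII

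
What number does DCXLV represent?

DCXLV: D=500, C=100, XL=40, V=5
500 + 100 + 40 + 5 = 645

645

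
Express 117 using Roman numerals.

Convert 117 to Roman numerals:
  117 contains 1×100 (C)
  17 contains 1×10 (X)
  7 contains 1×5 (V)
  2 contains 2×1 (II)

CXVII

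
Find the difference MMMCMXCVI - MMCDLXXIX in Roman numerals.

MMMCMXCVI = 3996
MMCDLXXIX = 2479
3996 - 2479 = 1517

MDXVII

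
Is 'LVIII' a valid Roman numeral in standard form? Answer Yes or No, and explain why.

'LVIII': Check the rules: uses only the symbols I, V, X, L, C, D, M; no symbol is repeated more than three times in a row; V, L and D each appear at most once; no smaller symbol precedes a larger one (values never increase from left to right). Value: L (50) + V (5) + I (1) + I (1) + I (1) = 58. So it is a valid standard Roman numeral.

Yes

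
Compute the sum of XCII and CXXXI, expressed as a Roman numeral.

XCII = 92
CXXXI = 131
92 + 131 = 223

CCXXIII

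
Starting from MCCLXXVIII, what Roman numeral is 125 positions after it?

MCCLXXVIII = 1278
1278 + 125 = 1403

MCDIII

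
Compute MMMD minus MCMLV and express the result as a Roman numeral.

MMMD = 3500
MCMLV = 1955
3500 - 1955 = 1545

MDXLV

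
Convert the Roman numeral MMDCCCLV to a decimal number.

MMDCCCLV: M=1000, M=1000, D=500, C=100, C=100, C=100, L=50, V=5
1000 + 1000 + 500 + 100 + 100 + 100 + 50 + 5 = 2855

2855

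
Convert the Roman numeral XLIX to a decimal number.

XLIX: XL=40, IX=9
40 + 9 = 49

49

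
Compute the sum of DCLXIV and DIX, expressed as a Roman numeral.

DCLXIV = 664
DIX = 509
664 + 509 = 1173

MCLXXIII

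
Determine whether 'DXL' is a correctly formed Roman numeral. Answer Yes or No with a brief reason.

'DXL': Check the rules: uses only the symbols I, V, X, L, C, D, M; no symbol is repeated more than three times in a row; V, L and D each appear at most once; the only place a smaller symbol precedes a larger one is the allowed subtractive pair XL, the symbol right after such a pair (if any) is smaller than the pair's first symbol, and otherwise the values never increase from left to right. Value: D (500) + XL (40) = 540. So it is a valid standard Roman numeral.

Yes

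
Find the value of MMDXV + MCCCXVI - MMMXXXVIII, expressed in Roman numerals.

MMDXV = 2515, MCCCXVI = 1316, MMMXXXVIII = 3038
2515 + 1316 = 3831
3831 - 3038 = 793

DCCXCIII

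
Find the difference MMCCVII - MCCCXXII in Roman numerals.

MMCCVII = 2207
MCCCXXII = 1322
2207 - 1322 = 885

DCCCLXXXV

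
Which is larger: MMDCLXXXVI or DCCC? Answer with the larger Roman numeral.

MMDCLXXXVI = 2686
DCCC = 800
2686 is larger

MMDCLXXXVI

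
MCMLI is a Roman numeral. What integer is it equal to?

MCMLI: M=1000, CM=900, L=50, I=1
1000 + 900 + 50 + 1 = 1951

1951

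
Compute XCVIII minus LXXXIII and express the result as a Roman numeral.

XCVIII = 98
LXXXIII = 83
98 - 83 = 15

XV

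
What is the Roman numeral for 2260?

Convert 2260 to Roman numerals:
  2260 contains 2×1000 (MM)
  260 contains 2×100 (CC)
  60 contains 1×50 (L)
  10 contains 1×10 (X)

MMCCLX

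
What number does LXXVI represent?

LXXVI: L=50, X=10, X=10, V=5, I=1
50 + 10 + 10 + 5 + 1 = 76

76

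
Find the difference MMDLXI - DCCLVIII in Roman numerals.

MMDLXI = 2561
DCCLVIII = 758
2561 - 758 = 1803

MDCCCIII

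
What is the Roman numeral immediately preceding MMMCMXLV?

MMMCMXLV = 3945, so the previous integer is 3945 - 1 = 3944

MMMCMXLIV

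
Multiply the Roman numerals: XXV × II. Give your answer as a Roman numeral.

XXV = 25
II = 2
25 × 2 = 50

L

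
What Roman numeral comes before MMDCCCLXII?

MMDCCCLXII = 2862, so the previous integer is 2862 - 1 = 2861

MMDCCCLXI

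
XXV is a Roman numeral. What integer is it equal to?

XXV: X=10, X=10, V=5
10 + 10 + 5 = 25

25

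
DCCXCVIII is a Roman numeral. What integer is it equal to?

DCCXCVIII: D=500, C=100, C=100, XC=90, V=5, I=1, I=1, I=1
500 + 100 + 100 + 90 + 5 + 1 + 1 + 1 = 798

798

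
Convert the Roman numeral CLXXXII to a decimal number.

CLXXXII: C=100, L=50, X=10, X=10, X=10, I=1, I=1
100 + 50 + 10 + 10 + 10 + 1 + 1 = 182

182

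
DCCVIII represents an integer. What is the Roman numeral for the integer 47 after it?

DCCVIII = 708
708 + 47 = 755

DCCLV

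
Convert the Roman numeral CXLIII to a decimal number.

CXLIII: C=100, XL=40, I=1, I=1, I=1
100 + 40 + 1 + 1 + 1 = 143

143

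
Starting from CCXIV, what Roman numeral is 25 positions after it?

CCXIV = 214
214 + 25 = 239

CCXXXIX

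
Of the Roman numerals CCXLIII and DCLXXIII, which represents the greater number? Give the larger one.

CCXLIII = 243
DCLXXIII = 673
673 is larger

DCLXXIII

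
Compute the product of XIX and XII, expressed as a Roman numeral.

XIX = 19
XII = 12
19 × 12 = 228

CCXXVIII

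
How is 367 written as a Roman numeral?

Convert 367 to Roman numerals:
  367 contains 3×100 (CCC)
  67 contains 1×50 (L)
  17 contains 1×10 (X)
  7 contains 1×5 (V)
  2 contains 2×1 (II)

CCCLXVII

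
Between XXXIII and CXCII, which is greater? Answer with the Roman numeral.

XXXIII = 33
CXCII = 192
192 is larger

CXCII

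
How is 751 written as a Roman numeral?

Convert 751 to Roman numerals:
  751 contains 1×500 (D)
  251 contains 2×100 (CC)
  51 contains 1×50 (L)
  1 contains 1×1 (I)

DCCLI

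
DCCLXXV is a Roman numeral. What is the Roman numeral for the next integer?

DCCLXXV = 775; next is 776

DCCLXXVI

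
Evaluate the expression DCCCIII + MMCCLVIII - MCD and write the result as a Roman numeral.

DCCCIII = 803, MMCCLVIII = 2258, MCD = 1400
803 + 2258 = 3061
3061 - 1400 = 1661

MDCLXI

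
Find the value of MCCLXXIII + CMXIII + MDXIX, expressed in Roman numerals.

MCCLXXIII = 1273, CMXIII = 913, MDXIX = 1519
1273 + 913 = 2186
2186 + 1519 = 3705

MMMDCCV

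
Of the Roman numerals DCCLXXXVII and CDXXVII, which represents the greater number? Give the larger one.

DCCLXXXVII = 787
CDXXVII = 427
787 is larger

DCCLXXXVII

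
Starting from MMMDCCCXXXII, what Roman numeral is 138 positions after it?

MMMDCCCXXXII = 3832
3832 + 138 = 3970

MMMCMLXX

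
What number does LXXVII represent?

LXXVII: L=50, X=10, X=10, V=5, I=1, I=1
50 + 10 + 10 + 5 + 1 + 1 = 77

77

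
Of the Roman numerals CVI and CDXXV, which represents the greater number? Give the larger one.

CVI = 106
CDXXV = 425
425 is larger

CDXXV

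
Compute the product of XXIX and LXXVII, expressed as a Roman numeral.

XXIX = 29
LXXVII = 77
29 × 77 = 2233

MMCCXXXIII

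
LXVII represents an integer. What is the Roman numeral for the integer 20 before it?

LXVII = 67
67 - 20 = 47

XLVII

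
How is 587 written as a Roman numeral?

Convert 587 to Roman numerals:
  587 contains 1×500 (D)
  87 contains 1×50 (L)
  37 contains 3×10 (XXX)
  7 contains 1×5 (V)
  2 contains 2×1 (II)

DLXXXVII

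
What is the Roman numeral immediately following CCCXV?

CCCXV = 315, so the next integer is 315 + 1 = 316

CCCXVI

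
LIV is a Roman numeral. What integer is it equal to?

LIV: L=50, IV=4
50 + 4 = 54

54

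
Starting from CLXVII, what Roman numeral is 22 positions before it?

CLXVII = 167
167 - 22 = 145

CXLV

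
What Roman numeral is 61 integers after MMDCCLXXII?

MMDCCLXXII = 2772
2772 + 61 = 2833

MMDCCCXXXIII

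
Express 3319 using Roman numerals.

Convert 3319 to Roman numerals:
  3319 contains 3×1000 (MMM)
  319 contains 3×100 (CCC)
  19 contains 1×10 (X)
  9 contains 1×9 (IX)

MMMCCCXIX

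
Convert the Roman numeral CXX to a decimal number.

CXX: C=100, X=10, X=10
100 + 10 + 10 = 120

120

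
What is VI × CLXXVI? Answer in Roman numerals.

VI = 6
CLXXVI = 176
6 × 176 = 1056

MLVI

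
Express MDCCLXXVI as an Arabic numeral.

MDCCLXXVI: M=1000, D=500, C=100, C=100, L=50, X=10, X=10, V=5, I=1
1000 + 500 + 100 + 100 + 50 + 10 + 10 + 5 + 1 = 1776

1776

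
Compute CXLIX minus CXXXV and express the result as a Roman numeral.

CXLIX = 149
CXXXV = 135
149 - 135 = 14

XIV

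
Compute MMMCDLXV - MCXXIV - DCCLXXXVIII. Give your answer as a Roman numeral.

MMMCDLXV = 3465, MCXXIV = 1124, DCCLXXXVIII = 788
3465 - 1124 = 2341
2341 - 788 = 1553

MDLIII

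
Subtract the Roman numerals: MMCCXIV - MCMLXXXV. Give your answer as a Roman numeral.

MMCCXIV = 2214
MCMLXXXV = 1985
2214 - 1985 = 229

CCXXIX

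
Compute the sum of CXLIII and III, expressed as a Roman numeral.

CXLIII = 143
III = 3
143 + 3 = 146

CXLVI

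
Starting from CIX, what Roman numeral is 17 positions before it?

CIX = 109
109 - 17 = 92

XCII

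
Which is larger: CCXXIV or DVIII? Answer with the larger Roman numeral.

CCXXIV = 224
DVIII = 508
508 is larger

DVIII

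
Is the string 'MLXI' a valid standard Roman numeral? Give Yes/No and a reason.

'MLXI': Check the rules: uses only the symbols I, V, X, L, C, D, M; no symbol is repeated more than three times in a row; V, L and D each appear at most once; no smaller symbol precedes a larger one (values never increase from left to right). Value: M (1000) + L (50) + X (10) + I (1) = 1061. So it is a valid standard Roman numeral.

Yes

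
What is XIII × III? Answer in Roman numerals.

XIII = 13
III = 3
13 × 3 = 39

XXXIX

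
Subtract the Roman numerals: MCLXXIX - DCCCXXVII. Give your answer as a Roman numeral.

MCLXXIX = 1179
DCCCXXVII = 827
1179 - 827 = 352

CCCLII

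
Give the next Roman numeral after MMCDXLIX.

MMCDXLIX = 2449, so the next integer is 2449 + 1 = 2450

MMCDL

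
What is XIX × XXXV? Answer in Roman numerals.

XIX = 19
XXXV = 35
19 × 35 = 665

DCLXV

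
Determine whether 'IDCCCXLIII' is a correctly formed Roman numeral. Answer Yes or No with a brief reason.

'IDCCCXLIII': Invalid subtractive combination: ID

No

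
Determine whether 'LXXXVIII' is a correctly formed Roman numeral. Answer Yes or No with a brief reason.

'LXXXVIII': Check the rules: uses only the symbols I, V, X, L, C, D, M; no symbol is repeated more than three times in a row; V, L and D each appear at most once; no smaller symbol precedes a larger one (values never increase from left to right). Value: L (50) + X (10) + X (10) + X (10) + V (5) + I (1) + I (1) + I (1) = 88. So it is a valid standard Roman numeral.

Yes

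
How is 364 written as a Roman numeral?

Convert 364 to Roman numerals:
  364 contains 3×100 (CCC)
  64 contains 1×50 (L)
  14 contains 1×10 (X)
  4 contains 1×4 (IV)

CCCLXIV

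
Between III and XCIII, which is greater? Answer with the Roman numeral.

III = 3
XCIII = 93
93 is larger

XCIII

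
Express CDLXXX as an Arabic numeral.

CDLXXX: CD=400, L=50, X=10, X=10, X=10
400 + 50 + 10 + 10 + 10 = 480

480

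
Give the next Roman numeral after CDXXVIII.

CDXXVIII = 428; next is 429

CDXXIX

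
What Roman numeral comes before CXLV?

CXLV = 145; previous is 144

CXLIV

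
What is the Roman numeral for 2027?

Convert 2027 to Roman numerals:
  2027 contains 2×1000 (MM)
  27 contains 2×10 (XX)
  7 contains 1×5 (V)
  2 contains 2×1 (II)

MMXXVII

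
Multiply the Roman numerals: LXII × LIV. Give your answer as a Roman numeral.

LXII = 62
LIV = 54
62 × 54 = 3348

MMMCCCXLVIII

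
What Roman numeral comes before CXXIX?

CXXIX = 129, so the previous integer is 129 - 1 = 128

CXXVIII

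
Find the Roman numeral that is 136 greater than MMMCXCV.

MMMCXCV = 3195
3195 + 136 = 3331

MMMCCCXXXI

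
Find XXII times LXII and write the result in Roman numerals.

XXII = 22
LXII = 62
22 × 62 = 1364

MCCCLXIV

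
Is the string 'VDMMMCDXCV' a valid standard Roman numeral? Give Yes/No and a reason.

'VDMMMCDXCV': V should not appear more than once

No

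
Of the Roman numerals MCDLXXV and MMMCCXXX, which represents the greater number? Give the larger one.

MCDLXXV = 1475
MMMCCXXX = 3230
3230 is larger

MMMCCXXX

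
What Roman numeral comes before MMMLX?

MMMLX = 3060; previous is 3059

MMMLIX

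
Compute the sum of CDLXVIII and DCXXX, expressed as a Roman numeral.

CDLXVIII = 468
DCXXX = 630
468 + 630 = 1098

MXCVIII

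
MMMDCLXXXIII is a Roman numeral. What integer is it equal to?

MMMDCLXXXIII: M=1000, M=1000, M=1000, D=500, C=100, L=50, X=10, X=10, X=10, I=1, I=1, I=1
1000 + 1000 + 1000 + 500 + 100 + 50 + 10 + 10 + 10 + 1 + 1 + 1 = 3683

3683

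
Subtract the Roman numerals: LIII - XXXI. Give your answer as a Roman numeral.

LIII = 53
XXXI = 31
53 - 31 = 22

XXII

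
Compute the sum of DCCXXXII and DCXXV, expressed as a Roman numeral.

DCCXXXII = 732
DCXXV = 625
732 + 625 = 1357

MCCCLVII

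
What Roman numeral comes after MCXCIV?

MCXCIV = 1194, so the next integer is 1194 + 1 = 1195

MCXCV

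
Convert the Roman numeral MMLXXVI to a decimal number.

MMLXXVI: M=1000, M=1000, L=50, X=10, X=10, V=5, I=1
1000 + 1000 + 50 + 10 + 10 + 5 + 1 = 2076

2076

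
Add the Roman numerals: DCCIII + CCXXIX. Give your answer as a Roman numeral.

DCCIII = 703
CCXXIX = 229
703 + 229 = 932

CMXXXII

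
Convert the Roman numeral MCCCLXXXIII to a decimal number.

MCCCLXXXIII: M=1000, C=100, C=100, C=100, L=50, X=10, X=10, X=10, I=1, I=1, I=1
1000 + 100 + 100 + 100 + 50 + 10 + 10 + 10 + 1 + 1 + 1 = 1383

1383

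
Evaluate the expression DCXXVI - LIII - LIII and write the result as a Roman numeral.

DCXXVI = 626, LIII = 53, LIII = 53
626 - 53 = 573
573 - 53 = 520

DXX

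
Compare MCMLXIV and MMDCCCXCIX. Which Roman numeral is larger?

MCMLXIV = 1964
MMDCCCXCIX = 2899
2899 is larger

MMDCCCXCIX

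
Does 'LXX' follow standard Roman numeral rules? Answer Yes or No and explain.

'LXX': Check the rules: uses only the symbols I, V, X, L, C, D, M; no symbol is repeated more than three times in a row; V, L and D each appear at most once; no smaller symbol precedes a larger one (values never increase from left to right). Value: L (50) + X (10) + X (10) = 70. So it is a valid standard Roman numeral.

Yes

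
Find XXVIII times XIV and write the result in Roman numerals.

XXVIII = 28
XIV = 14
28 × 14 = 392

CCCXCII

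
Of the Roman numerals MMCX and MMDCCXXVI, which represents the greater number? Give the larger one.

MMCX = 2110
MMDCCXXVI = 2726
2726 is larger

MMDCCXXVI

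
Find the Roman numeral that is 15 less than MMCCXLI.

MMCCXLI = 2241
2241 - 15 = 2226

MMCCXXVI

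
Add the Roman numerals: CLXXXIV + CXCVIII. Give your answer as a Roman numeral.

CLXXXIV = 184
CXCVIII = 198
184 + 198 = 382

CCCLXXXII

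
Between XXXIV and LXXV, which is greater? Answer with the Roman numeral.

XXXIV = 34
LXXV = 75
75 is larger

LXXV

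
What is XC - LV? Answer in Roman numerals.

XC = 90
LV = 55
90 - 55 = 35

XXXV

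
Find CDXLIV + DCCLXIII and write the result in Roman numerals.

CDXLIV = 444
DCCLXIII = 763
444 + 763 = 1207

MCCVII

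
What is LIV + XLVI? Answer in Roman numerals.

LIV = 54
XLVI = 46
54 + 46 = 100

C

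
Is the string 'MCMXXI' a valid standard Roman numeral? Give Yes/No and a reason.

'MCMXXI': Check the rules: uses only the symbols I, V, X, L, C, D, M; no symbol is repeated more than three times in a row; V, L and D each appear at most once; the only place a smaller symbol precedes a larger one is the allowed subtractive pair CM, the symbol right after such a pair (if any) is smaller than the pair's first symbol, and otherwise the values never increase from left to right. Value: M (1000) + CM (900) + X (10) + X (10) + I (1) = 1921. So it is a valid standard Roman numeral.

Yes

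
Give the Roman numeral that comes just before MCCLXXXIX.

MCCLXXXIX = 1289; previous is 1288

MCCLXXXVIII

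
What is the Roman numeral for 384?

Convert 384 to Roman numerals:
  384 contains 3×100 (CCC)
  84 contains 1×50 (L)
  34 contains 3×10 (XXX)
  4 contains 1×4 (IV)

CCCLXXXIV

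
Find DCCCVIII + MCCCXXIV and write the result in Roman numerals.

DCCCVIII = 808
MCCCXXIV = 1324
808 + 1324 = 2132

MMCXXXII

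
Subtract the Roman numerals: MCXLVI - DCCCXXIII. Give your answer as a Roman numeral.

MCXLVI = 1146
DCCCXXIII = 823
1146 - 823 = 323

CCCXXIII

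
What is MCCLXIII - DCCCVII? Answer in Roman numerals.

MCCLXIII = 1263
DCCCVII = 807
1263 - 807 = 456

CDLVI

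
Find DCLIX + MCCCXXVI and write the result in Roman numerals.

DCLIX = 659
MCCCXXVI = 1326
659 + 1326 = 1985

MCMLXXXV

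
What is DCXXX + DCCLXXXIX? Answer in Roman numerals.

DCXXX = 630
DCCLXXXIX = 789
630 + 789 = 1419

MCDXIX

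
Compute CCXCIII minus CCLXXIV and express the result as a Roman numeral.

CCXCIII = 293
CCLXXIV = 274
293 - 274 = 19

XIX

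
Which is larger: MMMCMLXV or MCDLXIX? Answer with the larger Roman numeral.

MMMCMLXV = 3965
MCDLXIX = 1469
3965 is larger

MMMCMLXV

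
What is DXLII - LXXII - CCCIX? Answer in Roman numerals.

DXLII = 542, LXXII = 72, CCCIX = 309
542 - 72 = 470
470 - 309 = 161

CLXI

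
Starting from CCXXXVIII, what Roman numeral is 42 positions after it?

CCXXXVIII = 238
238 + 42 = 280

CCLXXX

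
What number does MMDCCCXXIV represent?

MMDCCCXXIV: M=1000, M=1000, D=500, C=100, C=100, C=100, X=10, X=10, IV=4
1000 + 1000 + 500 + 100 + 100 + 100 + 10 + 10 + 4 = 2824

2824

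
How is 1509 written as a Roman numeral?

Convert 1509 to Roman numerals:
  1509 contains 1×1000 (M)
  509 contains 1×500 (D)
  9 contains 1×9 (IX)

MDIX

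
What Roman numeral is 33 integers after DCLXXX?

DCLXXX = 680
680 + 33 = 713

DCCXIII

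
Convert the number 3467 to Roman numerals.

Convert 3467 to Roman numerals:
  3467 contains 3×1000 (MMM)
  467 contains 1×400 (CD)
  67 contains 1×50 (L)
  17 contains 1×10 (X)
  7 contains 1×5 (V)
  2 contains 2×1 (II)

MMMCDLXVII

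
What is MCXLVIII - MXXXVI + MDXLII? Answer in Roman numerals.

MCXLVIII = 1148, MXXXVI = 1036, MDXLII = 1542
1148 - 1036 = 112
112 + 1542 = 1654

MDCLIV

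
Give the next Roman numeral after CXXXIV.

CXXXIV = 134, so the next integer is 134 + 1 = 135

CXXXV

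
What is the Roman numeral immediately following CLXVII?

CLXVII = 167, so the next integer is 167 + 1 = 168

CLXVIII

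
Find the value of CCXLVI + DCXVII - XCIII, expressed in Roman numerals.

CCXLVI = 246, DCXVII = 617, XCIII = 93
246 + 617 = 863
863 - 93 = 770

DCCLXX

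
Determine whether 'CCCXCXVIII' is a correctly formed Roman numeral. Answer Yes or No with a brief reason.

'CCCXCXVIII': X cannot come right after the subtractive pair XC: once X is subtracted in XC, the next symbol must be smaller than X

No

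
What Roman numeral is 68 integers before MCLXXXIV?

MCLXXXIV = 1184
1184 - 68 = 1116

MCXVI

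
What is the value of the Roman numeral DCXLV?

DCXLV: D=500, C=100, XL=40, V=5
500 + 100 + 40 + 5 = 645

645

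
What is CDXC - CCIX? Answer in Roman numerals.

CDXC = 490
CCIX = 209
490 - 209 = 281

CCLXXXI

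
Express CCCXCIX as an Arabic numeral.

CCCXCIX: C=100, C=100, C=100, XC=90, IX=9
100 + 100 + 100 + 90 + 9 = 399

399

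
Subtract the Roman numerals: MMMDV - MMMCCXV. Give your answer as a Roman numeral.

MMMDV = 3505
MMMCCXV = 3215
3505 - 3215 = 290

CCXC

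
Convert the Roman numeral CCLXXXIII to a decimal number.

CCLXXXIII: C=100, C=100, L=50, X=10, X=10, X=10, I=1, I=1, I=1
100 + 100 + 50 + 10 + 10 + 10 + 1 + 1 + 1 = 283

283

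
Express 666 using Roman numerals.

Convert 666 to Roman numerals:
  666 contains 1×500 (D)
  166 contains 1×100 (C)
  66 contains 1×50 (L)
  16 contains 1×10 (X)
  6 contains 1×5 (V)
  1 contains 1×1 (I)

DCLXVI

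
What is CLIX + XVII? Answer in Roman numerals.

CLIX = 159
XVII = 17
159 + 17 = 176

CLXXVI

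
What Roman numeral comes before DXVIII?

DXVIII = 518, so the previous integer is 518 - 1 = 517

DXVII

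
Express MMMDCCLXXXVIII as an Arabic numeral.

MMMDCCLXXXVIII: M=1000, M=1000, M=1000, D=500, C=100, C=100, L=50, X=10, X=10, X=10, V=5, I=1, I=1, I=1
1000 + 1000 + 1000 + 500 + 100 + 100 + 50 + 10 + 10 + 10 + 5 + 1 + 1 + 1 = 3788

3788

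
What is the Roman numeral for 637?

Convert 637 to Roman numerals:
  637 contains 1×500 (D)
  137 contains 1×100 (C)
  37 contains 3×10 (XXX)
  7 contains 1×5 (V)
  2 contains 2×1 (II)

DCXXXVII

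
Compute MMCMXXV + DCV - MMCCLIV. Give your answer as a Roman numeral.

MMCMXXV = 2925, DCV = 605, MMCCLIV = 2254
2925 + 605 = 3530
3530 - 2254 = 1276

MCCLXXVI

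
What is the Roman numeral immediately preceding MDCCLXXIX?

MDCCLXXIX = 1779, so the previous integer is 1779 - 1 = 1778

MDCCLXXVIII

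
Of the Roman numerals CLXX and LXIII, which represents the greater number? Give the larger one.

CLXX = 170
LXIII = 63
170 is larger

CLXX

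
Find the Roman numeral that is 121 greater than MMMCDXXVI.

MMMCDXXVI = 3426
3426 + 121 = 3547

MMMDXLVII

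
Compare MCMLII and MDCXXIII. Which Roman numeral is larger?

MCMLII = 1952
MDCXXIII = 1623
1952 is larger

MCMLII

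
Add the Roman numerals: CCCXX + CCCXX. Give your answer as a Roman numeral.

CCCXX = 320
CCCXX = 320
320 + 320 = 640

DCXL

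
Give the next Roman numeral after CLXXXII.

CLXXXII = 182; next is 183

CLXXXIII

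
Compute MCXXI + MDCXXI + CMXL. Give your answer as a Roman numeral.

MCXXI = 1121, MDCXXI = 1621, CMXL = 940
1121 + 1621 = 2742
2742 + 940 = 3682

MMMDCLXXXII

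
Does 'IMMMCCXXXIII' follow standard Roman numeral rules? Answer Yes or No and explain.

'IMMMCCXXXIII': Invalid subtractive combination: IM

No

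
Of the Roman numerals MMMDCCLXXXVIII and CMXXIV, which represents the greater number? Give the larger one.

MMMDCCLXXXVIII = 3788
CMXXIV = 924
3788 is larger

MMMDCCLXXXVIII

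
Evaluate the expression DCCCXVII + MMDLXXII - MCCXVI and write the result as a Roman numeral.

DCCCXVII = 817, MMDLXXII = 2572, MCCXVI = 1216
817 + 2572 = 3389
3389 - 1216 = 2173

MMCLXXIII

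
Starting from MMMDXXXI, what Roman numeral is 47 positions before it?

MMMDXXXI = 3531
3531 - 47 = 3484

MMMCDLXXXIV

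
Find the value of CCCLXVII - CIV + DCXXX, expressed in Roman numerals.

CCCLXVII = 367, CIV = 104, DCXXX = 630
367 - 104 = 263
263 + 630 = 893

DCCCXCIII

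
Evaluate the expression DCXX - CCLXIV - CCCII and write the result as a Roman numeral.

DCXX = 620, CCLXIV = 264, CCCII = 302
620 - 264 = 356
356 - 302 = 54

LIV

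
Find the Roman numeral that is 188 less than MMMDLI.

MMMDLI = 3551
3551 - 188 = 3363

MMMCCCLXIII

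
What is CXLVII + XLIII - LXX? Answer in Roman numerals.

CXLVII = 147, XLIII = 43, LXX = 70
147 + 43 = 190
190 - 70 = 120

CXX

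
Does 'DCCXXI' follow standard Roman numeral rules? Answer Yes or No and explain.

'DCCXXI': Check the rules: uses only the symbols I, V, X, L, C, D, M; no symbol is repeated more than three times in a row; V, L and D each appear at most once; no smaller symbol precedes a larger one (values never increase from left to right). Value: D (500) + C (100) + C (100) + X (10) + X (10) + I (1) = 721. So it is a valid standard Roman numeral.

Yes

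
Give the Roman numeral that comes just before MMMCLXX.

MMMCLXX = 3170; previous is 3169

MMMCLXIX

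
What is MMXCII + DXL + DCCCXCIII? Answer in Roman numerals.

MMXCII = 2092, DXL = 540, DCCCXCIII = 893
2092 + 540 = 2632
2632 + 893 = 3525

MMMDXXV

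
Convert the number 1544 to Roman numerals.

Convert 1544 to Roman numerals:
  1544 contains 1×1000 (M)
  544 contains 1×500 (D)
  44 contains 1×40 (XL)
  4 contains 1×4 (IV)

MDXLIV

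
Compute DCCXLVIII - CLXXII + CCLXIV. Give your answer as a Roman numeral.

DCCXLVIII = 748, CLXXII = 172, CCLXIV = 264
748 - 172 = 576
576 + 264 = 840

DCCCXL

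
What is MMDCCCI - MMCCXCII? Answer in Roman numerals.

MMDCCCI = 2801
MMCCXCII = 2292
2801 - 2292 = 509

DIX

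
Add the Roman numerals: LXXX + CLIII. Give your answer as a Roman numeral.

LXXX = 80
CLIII = 153
80 + 153 = 233

CCXXXIII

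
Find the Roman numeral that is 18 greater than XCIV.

XCIV = 94
94 + 18 = 112

CXII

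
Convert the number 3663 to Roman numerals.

Convert 3663 to Roman numerals:
  3663 contains 3×1000 (MMM)
  663 contains 1×500 (D)
  163 contains 1×100 (C)
  63 contains 1×50 (L)
  13 contains 1×10 (X)
  3 contains 3×1 (III)

MMMDCLXIII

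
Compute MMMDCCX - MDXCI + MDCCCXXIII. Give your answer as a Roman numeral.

MMMDCCX = 3710, MDXCI = 1591, MDCCCXXIII = 1823
3710 - 1591 = 2119
2119 + 1823 = 3942

MMMCMXLII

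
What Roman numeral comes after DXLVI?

DXLVI = 546, so the next integer is 546 + 1 = 547

DXLVII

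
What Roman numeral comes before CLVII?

CLVII = 157; previous is 156

CLVI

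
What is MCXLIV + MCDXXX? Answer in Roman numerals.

MCXLIV = 1144
MCDXXX = 1430
1144 + 1430 = 2574

MMDLXXIV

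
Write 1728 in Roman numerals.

Convert 1728 to Roman numerals:
  1728 contains 1×1000 (M)
  728 contains 1×500 (D)
  228 contains 2×100 (CC)
  28 contains 2×10 (XX)
  8 contains 1×5 (V)
  3 contains 3×1 (III)

MDCCXXVIII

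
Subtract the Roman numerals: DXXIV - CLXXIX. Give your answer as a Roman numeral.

DXXIV = 524
CLXXIX = 179
524 - 179 = 345

CCCXLV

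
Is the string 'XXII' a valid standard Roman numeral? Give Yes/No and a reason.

'XXII': Check the rules: uses only the symbols I, V, X, L, C, D, M; no symbol is repeated more than three times in a row; V, L and D each appear at most once; no smaller symbol precedes a larger one (values never increase from left to right). Value: X (10) + X (10) + I (1) + I (1) = 22. So it is a valid standard Roman numeral.

Yes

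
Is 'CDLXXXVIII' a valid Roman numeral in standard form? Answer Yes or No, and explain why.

'CDLXXXVIII': Check the rules: uses only the symbols I, V, X, L, C, D, M; no symbol is repeated more than three times in a row; V, L and D each appear at most once; the only place a smaller symbol precedes a larger one is the allowed subtractive pair CD, the symbol right after such a pair (if any) is smaller than the pair's first symbol, and otherwise the values never increase from left to right. Value: CD (400) + L (50) + X (10) + X (10) + X (10) + V (5) + I (1) + I (1) + I (1) = 488. So it is a valid standard Roman numeral.

Yes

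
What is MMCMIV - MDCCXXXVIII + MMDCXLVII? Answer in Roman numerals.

MMCMIV = 2904, MDCCXXXVIII = 1738, MMDCXLVII = 2647
2904 - 1738 = 1166
1166 + 2647 = 3813

MMMDCCCXIII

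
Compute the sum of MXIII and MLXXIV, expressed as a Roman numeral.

MXIII = 1013
MLXXIV = 1074
1013 + 1074 = 2087

MMLXXXVII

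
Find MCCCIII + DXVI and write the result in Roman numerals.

MCCCIII = 1303
DXVI = 516
1303 + 516 = 1819

MDCCCXIX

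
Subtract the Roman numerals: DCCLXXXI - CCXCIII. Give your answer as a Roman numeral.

DCCLXXXI = 781
CCXCIII = 293
781 - 293 = 488

CDLXXXVIII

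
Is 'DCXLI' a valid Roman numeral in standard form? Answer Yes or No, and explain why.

'DCXLI': Check the rules: uses only the symbols I, V, X, L, C, D, M; no symbol is repeated more than three times in a row; V, L and D each appear at most once; the only place a smaller symbol precedes a larger one is the allowed subtractive pair XL, the symbol right after such a pair (if any) is smaller than the pair's first symbol, and otherwise the values never increase from left to right. Value: D (500) + C (100) + XL (40) + I (1) = 641. So it is a valid standard Roman numeral.

Yes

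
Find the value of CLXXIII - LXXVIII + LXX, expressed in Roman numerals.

CLXXIII = 173, LXXVIII = 78, LXX = 70
173 - 78 = 95
95 + 70 = 165

CLXV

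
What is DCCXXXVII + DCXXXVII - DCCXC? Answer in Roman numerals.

DCCXXXVII = 737, DCXXXVII = 637, DCCXC = 790
737 + 637 = 1374
1374 - 790 = 584

DLXXXIV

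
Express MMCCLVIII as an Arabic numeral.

MMCCLVIII: M=1000, M=1000, C=100, C=100, L=50, V=5, I=1, I=1, I=1
1000 + 1000 + 100 + 100 + 50 + 5 + 1 + 1 + 1 = 2258

2258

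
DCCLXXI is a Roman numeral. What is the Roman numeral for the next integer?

DCCLXXI = 771, so the next integer is 771 + 1 = 772

DCCLXXII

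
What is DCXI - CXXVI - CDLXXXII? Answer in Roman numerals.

DCXI = 611, CXXVI = 126, CDLXXXII = 482
611 - 126 = 485
485 - 482 = 3

III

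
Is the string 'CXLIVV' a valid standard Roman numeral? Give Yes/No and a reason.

'CXLIVV': V should not appear more than once

No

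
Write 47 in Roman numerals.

Convert 47 to Roman numerals:
  47 contains 1×40 (XL)
  7 contains 1×5 (V)
  2 contains 2×1 (II)

XLVII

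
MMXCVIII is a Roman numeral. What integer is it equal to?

MMXCVIII: M=1000, M=1000, XC=90, V=5, I=1, I=1, I=1
1000 + 1000 + 90 + 5 + 1 + 1 + 1 = 2098

2098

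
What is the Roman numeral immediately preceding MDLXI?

MDLXI = 1561, so the previous integer is 1561 - 1 = 1560

MDLX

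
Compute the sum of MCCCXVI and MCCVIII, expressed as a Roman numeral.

MCCCXVI = 1316
MCCVIII = 1208
1316 + 1208 = 2524

MMDXXIV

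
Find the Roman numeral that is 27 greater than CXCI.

CXCI = 191
191 + 27 = 218

CCXVIII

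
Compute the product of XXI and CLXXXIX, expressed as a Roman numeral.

XXI = 21
CLXXXIX = 189
21 × 189 = 3969

MMMCMLXIX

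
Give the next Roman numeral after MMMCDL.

MMMCDL = 3450; next is 3451

MMMCDLI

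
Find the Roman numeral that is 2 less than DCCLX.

DCCLX = 760
760 - 2 = 758

DCCLVIII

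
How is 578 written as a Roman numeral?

Convert 578 to Roman numerals:
  578 contains 1×500 (D)
  78 contains 1×50 (L)
  28 contains 2×10 (XX)
  8 contains 1×5 (V)
  3 contains 3×1 (III)

DLXXVIII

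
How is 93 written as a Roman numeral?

Convert 93 to Roman numerals:
  93 contains 1×90 (XC)
  3 contains 3×1 (III)

XCIII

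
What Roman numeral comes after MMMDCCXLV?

MMMDCCXLV = 3745, so the next integer is 3745 + 1 = 3746

MMMDCCXLVI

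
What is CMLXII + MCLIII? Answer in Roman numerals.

CMLXII = 962
MCLIII = 1153
962 + 1153 = 2115

MMCXV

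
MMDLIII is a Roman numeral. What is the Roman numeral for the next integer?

MMDLIII = 2553; next is 2554

MMDLIV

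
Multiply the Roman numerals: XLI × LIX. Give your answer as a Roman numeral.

XLI = 41
LIX = 59
41 × 59 = 2419

MMCDXIX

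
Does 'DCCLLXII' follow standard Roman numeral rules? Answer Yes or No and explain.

'DCCLLXII': L should not appear more than once

No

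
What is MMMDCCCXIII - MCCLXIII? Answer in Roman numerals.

MMMDCCCXIII = 3813
MCCLXIII = 1263
3813 - 1263 = 2550

MMDL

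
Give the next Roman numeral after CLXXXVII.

CLXXXVII = 187, so the next integer is 187 + 1 = 188

CLXXXVIII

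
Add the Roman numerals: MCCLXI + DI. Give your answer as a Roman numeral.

MCCLXI = 1261
DI = 501
1261 + 501 = 1762

MDCCLXII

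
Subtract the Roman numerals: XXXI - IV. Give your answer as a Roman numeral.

XXXI = 31
IV = 4
31 - 4 = 27

XXVII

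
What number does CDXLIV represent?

CDXLIV: CD=400, XL=40, IV=4
400 + 40 + 4 = 444

444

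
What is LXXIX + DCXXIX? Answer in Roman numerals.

LXXIX = 79
DCXXIX = 629
79 + 629 = 708

DCCVIII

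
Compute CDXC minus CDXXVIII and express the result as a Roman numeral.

CDXC = 490
CDXXVIII = 428
490 - 428 = 62

LXII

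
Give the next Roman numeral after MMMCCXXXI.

MMMCCXXXI = 3231, so the next integer is 3231 + 1 = 3232

MMMCCXXXII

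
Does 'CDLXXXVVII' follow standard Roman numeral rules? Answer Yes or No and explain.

'CDLXXXVVII': V should not appear more than once

No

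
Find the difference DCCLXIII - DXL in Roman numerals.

DCCLXIII = 763
DXL = 540
763 - 540 = 223

CCXXIII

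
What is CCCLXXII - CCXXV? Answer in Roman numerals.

CCCLXXII = 372
CCXXV = 225
372 - 225 = 147

CXLVII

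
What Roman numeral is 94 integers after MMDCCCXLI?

MMDCCCXLI = 2841
2841 + 94 = 2935

MMCMXXXV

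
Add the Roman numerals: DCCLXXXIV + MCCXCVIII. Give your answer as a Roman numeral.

DCCLXXXIV = 784
MCCXCVIII = 1298
784 + 1298 = 2082

MMLXXXII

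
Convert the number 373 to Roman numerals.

Convert 373 to Roman numerals:
  373 contains 3×100 (CCC)
  73 contains 1×50 (L)
  23 contains 2×10 (XX)
  3 contains 3×1 (III)

CCCLXXIII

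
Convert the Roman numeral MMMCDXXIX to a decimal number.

MMMCDXXIX: M=1000, M=1000, M=1000, CD=400, X=10, X=10, IX=9
1000 + 1000 + 1000 + 400 + 10 + 10 + 9 = 3429

3429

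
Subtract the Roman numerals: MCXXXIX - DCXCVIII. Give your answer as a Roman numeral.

MCXXXIX = 1139
DCXCVIII = 698
1139 - 698 = 441

CDXLI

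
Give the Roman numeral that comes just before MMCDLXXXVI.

MMCDLXXXVI = 2486; previous is 2485

MMCDLXXXV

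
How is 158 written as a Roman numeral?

Convert 158 to Roman numerals:
  158 contains 1×100 (C)
  58 contains 1×50 (L)
  8 contains 1×5 (V)
  3 contains 3×1 (III)

CLVIII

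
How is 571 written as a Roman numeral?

Convert 571 to Roman numerals:
  571 contains 1×500 (D)
  71 contains 1×50 (L)
  21 contains 2×10 (XX)
  1 contains 1×1 (I)

DLXXI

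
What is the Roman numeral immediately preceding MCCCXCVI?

MCCCXCVI = 1396; previous is 1395

MCCCXCV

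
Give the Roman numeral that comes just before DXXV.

DXXV = 525, so the previous integer is 525 - 1 = 524

DXXIV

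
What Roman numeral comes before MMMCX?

MMMCX = 3110, so the previous integer is 3110 - 1 = 3109

MMMCIX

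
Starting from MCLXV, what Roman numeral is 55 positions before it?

MCLXV = 1165
1165 - 55 = 1110

MCX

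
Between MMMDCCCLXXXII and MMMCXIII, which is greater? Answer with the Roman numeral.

MMMDCCCLXXXII = 3882
MMMCXIII = 3113
3882 is larger

MMMDCCCLXXXII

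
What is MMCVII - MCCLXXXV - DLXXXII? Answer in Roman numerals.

MMCVII = 2107, MCCLXXXV = 1285, DLXXXII = 582
2107 - 1285 = 822
822 - 582 = 240

CCXL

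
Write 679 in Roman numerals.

Convert 679 to Roman numerals:
  679 contains 1×500 (D)
  179 contains 1×100 (C)
  79 contains 1×50 (L)
  29 contains 2×10 (XX)
  9 contains 1×9 (IX)

DCLXXIX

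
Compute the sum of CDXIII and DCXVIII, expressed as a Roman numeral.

CDXIII = 413
DCXVIII = 618
413 + 618 = 1031

MXXXI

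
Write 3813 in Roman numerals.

Convert 3813 to Roman numerals:
  3813 contains 3×1000 (MMM)
  813 contains 1×500 (D)
  313 contains 3×100 (CCC)
  13 contains 1×10 (X)
  3 contains 3×1 (III)

MMMDCCCXIII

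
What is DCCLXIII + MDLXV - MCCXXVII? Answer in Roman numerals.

DCCLXIII = 763, MDLXV = 1565, MCCXXVII = 1227
763 + 1565 = 2328
2328 - 1227 = 1101

MCI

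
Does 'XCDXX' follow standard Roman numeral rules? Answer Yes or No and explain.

'XCDXX': X (position 1) comes before the larger symbol D (position 3) without being directly in front of it as a subtractive pair; apart from IV, IX, XL, XC, CD and CM, symbols must go from largest to smallest

No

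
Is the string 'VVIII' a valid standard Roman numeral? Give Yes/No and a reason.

'VVIII': V should not appear more than once

No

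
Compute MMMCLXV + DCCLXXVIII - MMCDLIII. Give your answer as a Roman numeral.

MMMCLXV = 3165, DCCLXXVIII = 778, MMCDLIII = 2453
3165 + 778 = 3943
3943 - 2453 = 1490

MCDXC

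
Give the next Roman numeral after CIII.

CIII = 103; next is 104

CIV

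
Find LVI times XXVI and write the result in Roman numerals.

LVI = 56
XXVI = 26
56 × 26 = 1456

MCDLVI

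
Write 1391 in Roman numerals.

Convert 1391 to Roman numerals:
  1391 contains 1×1000 (M)
  391 contains 3×100 (CCC)
  91 contains 1×90 (XC)
  1 contains 1×1 (I)

MCCCXCI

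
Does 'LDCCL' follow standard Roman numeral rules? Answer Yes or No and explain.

'LDCCL': L should not appear more than once

No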